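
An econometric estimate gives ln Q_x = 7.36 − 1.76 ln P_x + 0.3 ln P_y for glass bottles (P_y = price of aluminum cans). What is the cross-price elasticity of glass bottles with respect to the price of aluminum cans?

0.30

In a log-linear (constant-elasticity) demand function, the coefficient on ln P_y is the cross-price elasticity.
ε = 0.30. Positive, so glass bottles and aluminum cans are substitutes.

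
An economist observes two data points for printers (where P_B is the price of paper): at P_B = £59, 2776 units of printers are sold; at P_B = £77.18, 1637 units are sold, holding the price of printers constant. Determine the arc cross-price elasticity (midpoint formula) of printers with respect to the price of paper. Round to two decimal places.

-1.93

ΔQ_A = 1637 − 2776 = -1139; ΔP_B = 77.18 − 59 = 18.18.
Midpoints: Q̄_A = 2206.5, P̄_B = 68.09.
ε = (ΔQ_A/Q̄_A)/(ΔP_B/P̄_B) = (-1139/2206.5)/(18.18/68.09) ≈ -1.93.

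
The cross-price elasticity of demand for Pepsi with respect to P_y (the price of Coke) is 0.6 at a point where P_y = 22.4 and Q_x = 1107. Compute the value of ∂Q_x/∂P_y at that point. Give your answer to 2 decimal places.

ε = (∂Q_x/∂P_y)·(P_y/Q_x) ⇒ ∂Q_x/∂P_y = ε·Q_x/P_y = 0.6 × 1107/22.4 ≈ 29.65.

29.65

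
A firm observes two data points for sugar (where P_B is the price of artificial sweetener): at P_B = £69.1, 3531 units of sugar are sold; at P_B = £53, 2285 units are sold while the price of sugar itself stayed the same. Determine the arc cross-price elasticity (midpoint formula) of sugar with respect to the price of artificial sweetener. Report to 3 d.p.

1.625

ΔQ_A = 2285 − 3531 = -1246; ΔP_B = 53 − 69.1 = -16.1.
Midpoints: Q̄_A = 2908.0, P̄_B = 61.05.
ε = (ΔQ_A/Q̄_A)/(ΔP_B/P̄_B) = (-1246/2908.0)/(-16.1/61.05) ≈ 1.625.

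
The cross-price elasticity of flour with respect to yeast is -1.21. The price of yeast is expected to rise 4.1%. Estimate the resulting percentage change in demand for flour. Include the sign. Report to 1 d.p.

%ΔQ ≈ ε × %ΔP of yeast = -1.21 × (4.1%) = -5.0%.

-5.0%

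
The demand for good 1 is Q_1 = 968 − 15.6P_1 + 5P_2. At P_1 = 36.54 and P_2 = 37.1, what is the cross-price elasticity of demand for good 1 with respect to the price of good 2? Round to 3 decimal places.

At P_1 = 36.54 and P_2 = 37.1: Q_1 = 583.476.
∂Q_1/∂P_2 = 5.
ε = (∂Q_1/∂P_2)(P_2/Q_1) = 5 × (37.1/583.476) ≈ 0.318.
Since ε > 0, good 1 and good 2 are substitutes.

0.318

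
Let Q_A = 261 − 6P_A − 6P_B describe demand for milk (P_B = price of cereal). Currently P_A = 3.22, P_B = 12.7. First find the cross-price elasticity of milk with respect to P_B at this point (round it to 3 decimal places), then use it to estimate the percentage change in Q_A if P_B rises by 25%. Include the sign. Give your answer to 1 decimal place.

At P_A = 3.22, P_B = 12.7: Q_A = 165.48.
∂Q_A/∂P_B = -6.
ε = (∂Q_A/∂P_B)(P_B/Q_A) = -6.0000 × 12.7/165.48 ≈ -0.460.
%ΔQ_A ≈ ε × %ΔP_B = -0.460 × (25%) = -11.5%.

-11.5%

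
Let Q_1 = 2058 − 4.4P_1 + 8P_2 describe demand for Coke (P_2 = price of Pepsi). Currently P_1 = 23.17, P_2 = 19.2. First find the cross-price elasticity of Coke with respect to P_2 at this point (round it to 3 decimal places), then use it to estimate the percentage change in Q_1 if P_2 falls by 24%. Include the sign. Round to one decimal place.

At P_1 = 23.17, P_2 = 19.2: Q_1 = 2109.652.
∂Q_1/∂P_2 = 8.
ε = (∂Q_1/∂P_2)(P_2/Q_1) = 8.0000 × 19.2/2109.652 ≈ 0.073.
%ΔQ_1 ≈ ε × %ΔP_2 = 0.073 × (-24%) = -1.8%.

-1.8%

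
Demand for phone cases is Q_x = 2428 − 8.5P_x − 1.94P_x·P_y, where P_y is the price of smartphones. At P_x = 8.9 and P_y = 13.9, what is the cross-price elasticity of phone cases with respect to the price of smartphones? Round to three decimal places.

At P_x = 8.9 and P_y = 13.9: Q_x = 2112.353.
∂Q_x/∂P_y = -1.94P_x = -1.94(8.9) = -17.2660.
ε = (∂Q_x/∂P_y)(P_y/Q_x) = -17.2660 × (13.9/2112.353) ≈ -0.114.
ε < 0: complements.

-0.114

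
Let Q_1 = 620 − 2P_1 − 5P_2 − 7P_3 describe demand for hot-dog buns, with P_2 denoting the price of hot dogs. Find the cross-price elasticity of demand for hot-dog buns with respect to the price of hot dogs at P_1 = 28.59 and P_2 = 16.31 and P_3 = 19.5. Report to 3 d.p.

At P_1 = 28.59 and P_2 = 16.31 and P_3 = 19.5: Q_1 = 344.77.
∂Q_1/∂P_2 = -5.
ε = (∂Q_1/∂P_2)(P_2/Q_1) = -5 × (16.31/344.77) ≈ -0.237.

-0.237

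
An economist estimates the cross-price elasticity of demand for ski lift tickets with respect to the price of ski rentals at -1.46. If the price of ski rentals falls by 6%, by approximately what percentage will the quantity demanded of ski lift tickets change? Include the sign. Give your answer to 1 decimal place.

%ΔQ ≈ ε × %ΔP of ski rentals = -1.46 × (-6%) = 8.8%.
Demand for ski lift tickets rises by about 8.8%.

8.8%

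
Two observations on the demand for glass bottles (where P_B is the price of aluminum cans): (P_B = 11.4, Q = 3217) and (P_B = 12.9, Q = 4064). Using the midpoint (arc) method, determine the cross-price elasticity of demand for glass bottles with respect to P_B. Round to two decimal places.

1.88

ΔQ_A = 4064 − 3217 = 847; ΔP_B = 12.9 − 11.4 = 1.5.
Midpoints: Q̄_A = 3640.5, P̄_B = 12.15.
ε = (ΔQ_A/Q̄_A)/(ΔP_B/P̄_B) = (847/3640.5)/(1.5/12.15) ≈ 1.88.
ε > 0: glass bottles and aluminum cans are substitutes.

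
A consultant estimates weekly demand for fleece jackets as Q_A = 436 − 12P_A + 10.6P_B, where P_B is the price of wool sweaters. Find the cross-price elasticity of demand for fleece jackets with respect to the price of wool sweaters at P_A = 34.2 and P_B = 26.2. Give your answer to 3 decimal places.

At P_A = 34.2 and P_B = 26.2: Q_A = 303.32.
∂Q_A/∂P_B = 10.6.
ε = (∂Q_A/∂P_B)(P_B/Q_A) = 10.6 × (26.2/303.32) ≈ 0.916.

0.916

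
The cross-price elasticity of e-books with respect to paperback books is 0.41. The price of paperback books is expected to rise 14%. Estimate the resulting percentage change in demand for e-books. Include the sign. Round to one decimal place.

%ΔQ ≈ ε × %ΔP of paperback books = 0.41 × (14%) = 5.7%.
Demand for e-books rises by about 5.7%.

5.7%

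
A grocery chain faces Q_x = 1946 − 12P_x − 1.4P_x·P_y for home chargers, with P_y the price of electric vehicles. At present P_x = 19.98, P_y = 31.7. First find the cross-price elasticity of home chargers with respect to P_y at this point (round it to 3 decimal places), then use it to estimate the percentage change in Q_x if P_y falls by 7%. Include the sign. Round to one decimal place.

At P_x = 19.98, P_y = 31.7: Q_x = 819.528.
∂Q_x/∂P_y = -1.4P_x = -27.9720.
ε = (∂Q_x/∂P_y)(P_y/Q_x) = -27.9720 × 31.7/819.528 ≈ -1.082.
%ΔQ_x ≈ ε × %ΔP_y = -1.082 × (-7%) = 7.6%.

7.6%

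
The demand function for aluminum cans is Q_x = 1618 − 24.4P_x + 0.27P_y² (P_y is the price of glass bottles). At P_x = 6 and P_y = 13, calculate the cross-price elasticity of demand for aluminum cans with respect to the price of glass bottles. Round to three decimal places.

0.060

At P_x = 6 and P_y = 13: Q_x = 1517.23.
∂Q_x/∂P_y = 0.54P_y = 0.54(13) = 7.0200.
ε = (∂Q_x/∂P_y)(P_y/Q_x) = 7.0200 × (13/1517.23) ≈ 0.060.
ε > 0: substitutes.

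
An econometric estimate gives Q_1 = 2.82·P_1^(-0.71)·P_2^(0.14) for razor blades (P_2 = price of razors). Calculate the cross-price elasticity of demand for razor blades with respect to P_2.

In a log-linear (constant-elasticity) demand function, the coefficient on the exponent of P_2 is the cross-price elasticity.
ε = 0.14. Positive, so razor blades and razors are substitutes.

0.14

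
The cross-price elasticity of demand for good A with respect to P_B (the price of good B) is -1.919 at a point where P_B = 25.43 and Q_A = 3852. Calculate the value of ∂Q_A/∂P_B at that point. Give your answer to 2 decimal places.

-290.68

ε = (∂Q_A/∂P_B)·(P_B/Q_A) ⇒ ∂Q_A/∂P_B = ε·Q_A/P_B = -1.919 × 3852/25.43 ≈ -290.68.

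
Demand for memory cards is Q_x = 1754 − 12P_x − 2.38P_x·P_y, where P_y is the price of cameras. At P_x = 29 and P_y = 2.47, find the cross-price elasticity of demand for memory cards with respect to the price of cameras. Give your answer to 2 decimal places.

-0.14

At P_x = 29 and P_y = 2.47: Q_x = 1235.521.
∂Q_x/∂P_y = -2.38P_x = -2.38(29) = -69.0200.
ε = (∂Q_x/∂P_y)(P_y/Q_x) = -69.0200 × (2.47/1235.521) ≈ -0.14.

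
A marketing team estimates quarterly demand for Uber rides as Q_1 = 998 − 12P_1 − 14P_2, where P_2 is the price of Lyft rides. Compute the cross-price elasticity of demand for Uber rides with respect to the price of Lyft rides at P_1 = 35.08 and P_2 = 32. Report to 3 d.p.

-3.472

At P_1 = 35.08 and P_2 = 32: Q_1 = 129.04.
∂Q_1/∂P_2 = -14.
ε = (∂Q_1/∂P_2)(P_2/Q_1) = -14 × (32/129.04) ≈ -3.472.
Since ε < 0, Uber rides and Lyft rides are complements.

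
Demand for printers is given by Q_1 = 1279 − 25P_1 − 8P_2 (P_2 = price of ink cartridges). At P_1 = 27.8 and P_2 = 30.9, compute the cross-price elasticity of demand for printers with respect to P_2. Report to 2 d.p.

-0.73

At P_1 = 27.8 and P_2 = 30.9: Q_1 = 336.8.
∂Q_1/∂P_2 = -8.
ε = (∂Q_1/∂P_2)(P_2/Q_1) = -8 × (30.9/336.8) ≈ -0.73.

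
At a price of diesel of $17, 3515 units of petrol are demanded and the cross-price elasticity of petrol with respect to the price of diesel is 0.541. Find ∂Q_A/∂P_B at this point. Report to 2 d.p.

ε = (∂Q_A/∂P_B)·(P_B/Q_A) ⇒ ∂Q_A/∂P_B = ε·Q_A/P_B = 0.541 × 3515/17 ≈ 111.86.

111.86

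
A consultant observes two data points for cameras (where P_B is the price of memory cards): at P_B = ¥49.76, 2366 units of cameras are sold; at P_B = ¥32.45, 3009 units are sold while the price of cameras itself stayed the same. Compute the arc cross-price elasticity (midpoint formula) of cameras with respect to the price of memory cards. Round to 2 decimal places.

ΔQ_A = 3009 − 2366 = 643; ΔP_B = 32.45 − 49.76 = -17.31.
Midpoints: Q̄_A = 2687.5, P̄_B = 41.11.
ε = (ΔQ_A/Q̄_A)/(ΔP_B/P̄_B) = (643/2687.5)/(-17.31/41.11) ≈ -0.57.
ε < 0: cameras and memory cards are complements.

-0.57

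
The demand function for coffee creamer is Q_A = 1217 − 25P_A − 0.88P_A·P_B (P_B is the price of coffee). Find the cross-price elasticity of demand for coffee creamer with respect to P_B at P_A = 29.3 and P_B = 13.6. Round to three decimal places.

-2.620

At P_A = 29.3 and P_B = 13.6: Q_A = 133.838.
∂Q_A/∂P_B = -0.88P_A = -0.88(29.3) = -25.7840.
ε = (∂Q_A/∂P_B)(P_B/Q_A) = -25.7840 × (13.6/133.838) ≈ -2.620.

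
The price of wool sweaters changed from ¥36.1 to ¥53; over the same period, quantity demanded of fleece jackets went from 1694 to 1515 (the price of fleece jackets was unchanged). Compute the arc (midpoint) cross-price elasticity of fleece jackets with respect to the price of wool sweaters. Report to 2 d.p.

ΔQ_A = 1515 − 1694 = -179; ΔP_B = 53 − 36.1 = 16.9.
Midpoints: Q̄_A = 1604.5, P̄_B = 44.55.
ε = (ΔQ_A/Q̄_A)/(ΔP_B/P̄_B) = (-179/1604.5)/(16.9/44.55) ≈ -0.29.

-0.29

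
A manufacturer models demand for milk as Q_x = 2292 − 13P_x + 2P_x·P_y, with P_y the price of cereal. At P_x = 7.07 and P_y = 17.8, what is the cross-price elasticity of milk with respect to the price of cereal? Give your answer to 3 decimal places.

0.103

At P_x = 7.07 and P_y = 17.8: Q_x = 2451.782.
∂Q_x/∂P_y = 2P_x = 2(7.07) = 14.1400.
ε = (∂Q_x/∂P_y)(P_y/Q_x) = 14.1400 × (17.8/2451.782) ≈ 0.103.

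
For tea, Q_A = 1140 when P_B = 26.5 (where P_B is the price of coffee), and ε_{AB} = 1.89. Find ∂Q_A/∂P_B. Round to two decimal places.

ε = (∂Q_A/∂P_B)·(P_B/Q_A) ⇒ ∂Q_A/∂P_B = ε·Q_A/P_B = 1.89 × 1140/26.5 ≈ 81.31.

81.31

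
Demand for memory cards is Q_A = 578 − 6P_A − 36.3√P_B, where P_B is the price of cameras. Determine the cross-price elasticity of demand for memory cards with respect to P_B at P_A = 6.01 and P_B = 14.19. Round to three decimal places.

-0.169

At P_A = 6.01 and P_B = 14.19: Q_A = 405.199.
∂Q_A/∂P_B = -36.3/(2√P_B) = -36.3/(2√14.19) = -4.8182.
ε = (∂Q_A/∂P_B)(P_B/Q_A) = -4.8182 × (14.19/405.199) ≈ -0.169.
ε < 0: complements.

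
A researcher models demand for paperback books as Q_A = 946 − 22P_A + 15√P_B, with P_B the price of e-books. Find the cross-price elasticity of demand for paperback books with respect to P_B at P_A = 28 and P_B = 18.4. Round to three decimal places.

At P_A = 28 and P_B = 18.4: Q_A = 394.343.
∂Q_A/∂P_B = 15/(2√P_B) = 15/(2√18.4) = 1.7484.
ε = (∂Q_A/∂P_B)(P_B/Q_A) = 1.7484 × (18.4/394.343) ≈ 0.082.

0.082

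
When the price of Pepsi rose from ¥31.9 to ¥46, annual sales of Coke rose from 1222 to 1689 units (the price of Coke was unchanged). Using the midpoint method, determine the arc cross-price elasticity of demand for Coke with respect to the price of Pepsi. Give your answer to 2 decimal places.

ΔQ_A = 1689 − 1222 = 467; ΔP_B = 46 − 31.9 = 14.1.
Midpoints: Q̄_A = 1455.5, P̄_B = 38.95.
ε = (ΔQ_A/Q̄_A)/(ΔP_B/P̄_B) = (467/1455.5)/(14.1/38.95) ≈ 0.89.
ε > 0: Coke and Pepsi are substitutes.

0.89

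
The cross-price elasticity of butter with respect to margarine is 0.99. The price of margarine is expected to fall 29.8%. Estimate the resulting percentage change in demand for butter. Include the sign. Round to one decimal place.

%ΔQ ≈ ε × %ΔP of margarine = 0.99 × (-29.8%) = -29.5%.
Demand for butter falls by about 29.5%.

-29.5%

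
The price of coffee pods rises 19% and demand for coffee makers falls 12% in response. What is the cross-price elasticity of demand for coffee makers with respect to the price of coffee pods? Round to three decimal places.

ε = (%ΔQ of coffee makers) / (%ΔP of coffee pods) = (-12%) / (19%) ≈ -0.632.
Negative cross-price elasticity: complements.

-0.632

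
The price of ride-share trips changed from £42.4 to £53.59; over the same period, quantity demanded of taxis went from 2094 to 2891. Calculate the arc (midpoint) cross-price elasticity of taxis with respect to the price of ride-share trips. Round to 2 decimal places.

1.37

ΔQ_A = 2891 − 2094 = 797; ΔP_B = 53.59 − 42.4 = 11.19.
Midpoints: Q̄_A = 2492.5, P̄_B = 48.00.
ε = (ΔQ_A/Q̄_A)/(ΔP_B/P̄_B) = (797/2492.5)/(11.19/48.00) ≈ 1.37.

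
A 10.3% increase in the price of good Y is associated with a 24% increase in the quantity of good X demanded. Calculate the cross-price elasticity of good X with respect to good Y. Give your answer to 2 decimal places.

2.33

ε = (%ΔQ of good X) / (%ΔP of good Y) = (24%) / (10.3%) ≈ 2.33.
Positive cross-price elasticity: substitutes.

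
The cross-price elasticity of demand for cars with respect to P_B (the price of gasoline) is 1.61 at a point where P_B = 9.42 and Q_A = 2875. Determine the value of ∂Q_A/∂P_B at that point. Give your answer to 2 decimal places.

ε = (∂Q_A/∂P_B)·(P_B/Q_A) ⇒ ∂Q_A/∂P_B = ε·Q_A/P_B = 1.61 × 2875/9.42 ≈ 491.37.

491.37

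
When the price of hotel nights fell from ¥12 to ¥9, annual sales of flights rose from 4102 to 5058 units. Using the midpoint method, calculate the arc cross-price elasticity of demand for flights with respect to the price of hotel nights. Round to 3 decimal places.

-0.731

ΔQ_A = 5058 − 4102 = 956; ΔP_B = 9 − 12 = -3.
Midpoints: Q̄_A = 4580.0, P̄_B = 10.50.
ε = (ΔQ_A/Q̄_A)/(ΔP_B/P̄_B) = (956/4580.0)/(-3/10.50) ≈ -0.731.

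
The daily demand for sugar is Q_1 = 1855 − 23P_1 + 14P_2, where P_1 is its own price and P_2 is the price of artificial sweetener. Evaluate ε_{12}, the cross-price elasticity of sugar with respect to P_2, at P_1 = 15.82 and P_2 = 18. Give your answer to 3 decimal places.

At P_1 = 15.82 and P_2 = 18: Q_1 = 1743.14.
∂Q_1/∂P_2 = 14.
ε = (∂Q_1/∂P_2)(P_2/Q_1) = 14 × (18/1743.14) ≈ 0.145.

0.145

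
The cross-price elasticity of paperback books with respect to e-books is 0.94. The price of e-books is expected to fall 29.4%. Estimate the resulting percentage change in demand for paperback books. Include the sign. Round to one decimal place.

-27.6%

%ΔQ ≈ ε × %ΔP of e-books = 0.94 × (-29.4%) = -27.6%.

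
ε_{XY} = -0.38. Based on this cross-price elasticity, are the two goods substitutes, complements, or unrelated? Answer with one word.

ε = -0.38 < 0, so a higher price of good Y lowers demand for good X: complements.

complements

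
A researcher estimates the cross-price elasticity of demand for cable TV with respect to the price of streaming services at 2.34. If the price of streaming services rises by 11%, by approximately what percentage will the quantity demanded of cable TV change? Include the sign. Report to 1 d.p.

%ΔQ ≈ ε × %ΔP of streaming services = 2.34 × (11%) = 25.7%.
Demand for cable TV rises by about 25.7%.

25.7%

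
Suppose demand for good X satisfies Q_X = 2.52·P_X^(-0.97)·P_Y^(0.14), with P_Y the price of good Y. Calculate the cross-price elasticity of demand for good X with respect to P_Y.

0.14

In a log-linear (constant-elasticity) demand function, the coefficient on the exponent of P_Y is the cross-price elasticity.
ε = 0.14. Positive, so good X and good Y are substitutes.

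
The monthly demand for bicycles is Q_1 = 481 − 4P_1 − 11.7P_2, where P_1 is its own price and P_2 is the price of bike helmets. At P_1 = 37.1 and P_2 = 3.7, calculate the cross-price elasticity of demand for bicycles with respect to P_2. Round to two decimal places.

-0.15

At P_1 = 37.1 and P_2 = 3.7: Q_1 = 289.31.
∂Q_1/∂P_2 = -11.7.
ε = (∂Q_1/∂P_2)(P_2/Q_1) = -11.7 × (3.7/289.31) ≈ -0.15.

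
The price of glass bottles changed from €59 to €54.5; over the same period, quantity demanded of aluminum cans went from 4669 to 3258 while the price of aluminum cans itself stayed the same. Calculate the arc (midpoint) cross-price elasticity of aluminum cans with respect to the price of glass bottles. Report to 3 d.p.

4.490

ΔQ_A = 3258 − 4669 = -1411; ΔP_B = 54.5 − 59 = -4.5.
Midpoints: Q̄_A = 3963.5, P̄_B = 56.75.
ε = (ΔQ_A/Q̄_A)/(ΔP_B/P̄_B) = (-1411/3963.5)/(-4.5/56.75) ≈ 4.490.
ε > 0: aluminum cans and glass bottles are substitutes.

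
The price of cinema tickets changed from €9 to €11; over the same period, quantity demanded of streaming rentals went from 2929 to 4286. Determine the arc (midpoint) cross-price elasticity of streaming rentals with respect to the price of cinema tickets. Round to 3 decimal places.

1.881

ΔQ_A = 4286 − 2929 = 1357; ΔP_B = 11 − 9 = 2.
Midpoints: Q̄_A = 3607.5, P̄_B = 10.00.
ε = (ΔQ_A/Q̄_A)/(ΔP_B/P̄_B) = (1357/3607.5)/(2/10.00) ≈ 1.881.
ε > 0: streaming rentals and cinema tickets are substitutes.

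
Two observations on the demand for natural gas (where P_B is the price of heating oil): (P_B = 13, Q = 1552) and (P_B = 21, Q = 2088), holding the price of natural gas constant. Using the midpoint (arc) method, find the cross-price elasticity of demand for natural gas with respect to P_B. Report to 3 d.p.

0.626

ΔQ_A = 2088 − 1552 = 536; ΔP_B = 21 − 13 = 8.
Midpoints: Q̄_A = 1820.0, P̄_B = 17.00.
ε = (ΔQ_A/Q̄_A)/(ΔP_B/P̄_B) = (536/1820.0)/(8/17.00) ≈ 0.626.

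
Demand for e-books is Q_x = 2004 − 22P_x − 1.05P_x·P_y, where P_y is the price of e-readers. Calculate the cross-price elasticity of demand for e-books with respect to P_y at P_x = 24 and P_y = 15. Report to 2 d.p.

-0.34

At P_x = 24 and P_y = 15: Q_x = 1098.
∂Q_x/∂P_y = -1.05P_x = -1.05(24) = -25.2000.
ε = (∂Q_x/∂P_y)(P_y/Q_x) = -25.2000 × (15/1098) ≈ -0.34.
ε < 0: complements.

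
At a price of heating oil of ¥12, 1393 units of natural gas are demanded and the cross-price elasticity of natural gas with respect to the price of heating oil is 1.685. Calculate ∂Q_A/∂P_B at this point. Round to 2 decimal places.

195.60

ε = (∂Q_A/∂P_B)·(P_B/Q_A) ⇒ ∂Q_A/∂P_B = ε·Q_A/P_B = 1.685 × 1393/12 ≈ 195.60.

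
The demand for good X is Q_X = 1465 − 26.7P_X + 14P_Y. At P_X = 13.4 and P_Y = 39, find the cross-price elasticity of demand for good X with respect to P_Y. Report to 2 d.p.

0.33

At P_X = 13.4 and P_Y = 39: Q_X = 1653.22.
∂Q_X/∂P_Y = 14.
ε = (∂Q_X/∂P_Y)(P_Y/Q_X) = 14 × (39/1653.22) ≈ 0.33.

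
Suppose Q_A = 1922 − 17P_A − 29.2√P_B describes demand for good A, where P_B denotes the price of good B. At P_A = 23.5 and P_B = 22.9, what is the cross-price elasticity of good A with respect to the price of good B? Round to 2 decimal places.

At P_A = 23.5 and P_B = 22.9: Q_A = 1382.766.
∂Q_A/∂P_B = -29.2/(2√P_B) = -29.2/(2√22.9) = -3.0510.
ε = (∂Q_A/∂P_B)(P_B/Q_A) = -3.0510 × (22.9/1382.766) ≈ -0.05.
ε < 0: complements.

-0.05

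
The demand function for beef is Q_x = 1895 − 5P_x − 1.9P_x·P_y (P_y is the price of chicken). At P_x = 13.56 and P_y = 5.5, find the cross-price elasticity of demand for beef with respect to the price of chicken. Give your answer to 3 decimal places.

-0.084

At P_x = 13.56 and P_y = 5.5: Q_x = 1685.498.
∂Q_x/∂P_y = -1.9P_x = -1.9(13.56) = -25.7640.
ε = (∂Q_x/∂P_y)(P_y/Q_x) = -25.7640 × (5.5/1685.498) ≈ -0.084.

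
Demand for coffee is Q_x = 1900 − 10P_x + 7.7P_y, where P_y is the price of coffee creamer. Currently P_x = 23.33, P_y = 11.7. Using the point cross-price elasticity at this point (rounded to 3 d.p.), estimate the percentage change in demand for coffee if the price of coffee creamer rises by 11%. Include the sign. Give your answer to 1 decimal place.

At P_x = 23.33, P_y = 11.7: Q_x = 1756.79.
∂Q_x/∂P_y = 7.7.
ε = (∂Q_x/∂P_y)(P_y/Q_x) = 7.7000 × 11.7/1756.79 ≈ 0.051.
%ΔQ_x ≈ ε × %ΔP_y = 0.051 × (11%) = 0.6%.

0.6%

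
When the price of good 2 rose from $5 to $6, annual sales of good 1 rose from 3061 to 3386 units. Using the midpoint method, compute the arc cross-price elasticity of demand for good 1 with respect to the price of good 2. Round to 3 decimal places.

ΔQ_1 = 3386 − 3061 = 325; ΔP_2 = 6 − 5 = 1.
Midpoints: Q̄_1 = 3223.5, P̄_2 = 5.50.
ε = (ΔQ_1/Q̄_1)/(ΔP_2/P̄_2) = (325/3223.5)/(1/5.50) ≈ 0.555.
ε > 0: good 1 and good 2 are substitutes.

0.555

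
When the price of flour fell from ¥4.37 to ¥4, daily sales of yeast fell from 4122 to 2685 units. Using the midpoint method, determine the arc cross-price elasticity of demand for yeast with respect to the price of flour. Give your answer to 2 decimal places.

4.78

ΔQ_A = 2685 − 4122 = -1437; ΔP_B = 4 − 4.37 = -0.37.
Midpoints: Q̄_A = 3403.5, P̄_B = 4.19.
ε = (ΔQ_A/Q̄_A)/(ΔP_B/P̄_B) = (-1437/3403.5)/(-0.37/4.19) ≈ 4.78.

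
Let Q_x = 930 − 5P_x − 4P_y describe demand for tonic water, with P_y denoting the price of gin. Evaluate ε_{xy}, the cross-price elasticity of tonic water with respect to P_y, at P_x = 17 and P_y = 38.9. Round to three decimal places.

-0.226

At P_x = 17 and P_y = 38.9: Q_x = 689.4.
∂Q_x/∂P_y = -4.
ε = (∂Q_x/∂P_y)(P_y/Q_x) = -4 × (38.9/689.4) ≈ -0.226.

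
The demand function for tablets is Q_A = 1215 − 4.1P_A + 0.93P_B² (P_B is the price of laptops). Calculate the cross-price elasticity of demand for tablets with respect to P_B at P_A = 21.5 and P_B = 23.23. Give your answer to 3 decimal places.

0.616

At P_A = 21.5 and P_B = 23.23: Q_A = 1628.709.
∂Q_A/∂P_B = 1.86P_B = 1.86(23.23) = 43.2078.
ε = (∂Q_A/∂P_B)(P_B/Q_A) = 43.2078 × (23.23/1628.709) ≈ 0.616.
ε > 0: substitutes.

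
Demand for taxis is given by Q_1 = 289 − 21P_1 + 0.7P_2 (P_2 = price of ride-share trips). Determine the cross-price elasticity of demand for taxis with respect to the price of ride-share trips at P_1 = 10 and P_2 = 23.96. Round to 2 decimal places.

0.18

At P_1 = 10 and P_2 = 23.96: Q_1 = 95.772.
∂Q_1/∂P_2 = 0.7.
ε = (∂Q_1/∂P_2)(P_2/Q_1) = 0.7 × (23.96/95.772) ≈ 0.18.
Since ε > 0, taxis and ride-share trips are substitutes.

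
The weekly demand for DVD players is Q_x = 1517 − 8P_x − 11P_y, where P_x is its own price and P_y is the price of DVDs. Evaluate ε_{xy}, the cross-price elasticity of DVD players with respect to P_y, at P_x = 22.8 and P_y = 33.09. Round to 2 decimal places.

-0.38

At P_x = 22.8 and P_y = 33.09: Q_x = 970.61.
∂Q_x/∂P_y = -11.
ε = (∂Q_x/∂P_y)(P_y/Q_x) = -11 × (33.09/970.61) ≈ -0.38.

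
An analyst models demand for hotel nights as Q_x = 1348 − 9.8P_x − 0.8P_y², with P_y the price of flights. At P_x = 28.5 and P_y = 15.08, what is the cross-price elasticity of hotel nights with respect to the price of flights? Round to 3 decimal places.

At P_x = 28.5 and P_y = 15.08: Q_x = 886.775.
∂Q_x/∂P_y = -1.6P_y = -1.6(15.08) = -24.1280.
ε = (∂Q_x/∂P_y)(P_y/Q_x) = -24.1280 × (15.08/886.775) ≈ -0.410.

-0.410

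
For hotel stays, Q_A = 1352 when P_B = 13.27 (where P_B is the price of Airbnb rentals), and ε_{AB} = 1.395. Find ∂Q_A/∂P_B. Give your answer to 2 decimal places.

142.13

ε = (∂Q_A/∂P_B)·(P_B/Q_A) ⇒ ∂Q_A/∂P_B = ε·Q_A/P_B = 1.395 × 1352/13.27 ≈ 142.13.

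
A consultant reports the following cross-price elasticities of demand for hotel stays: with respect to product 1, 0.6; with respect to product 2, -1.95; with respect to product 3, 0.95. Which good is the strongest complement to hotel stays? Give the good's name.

product 2

Complements have ε < 0. The most negative value is -1.95 (product 2).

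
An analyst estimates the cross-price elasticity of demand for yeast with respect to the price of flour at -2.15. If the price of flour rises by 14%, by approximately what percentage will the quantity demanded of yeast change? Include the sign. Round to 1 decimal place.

%ΔQ ≈ ε × %ΔP of flour = -2.15 × (14%) = -30.1%.

-30.1%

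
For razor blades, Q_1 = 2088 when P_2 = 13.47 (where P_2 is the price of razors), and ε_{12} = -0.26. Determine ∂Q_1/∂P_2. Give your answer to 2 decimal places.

ε = (∂Q_1/∂P_2)·(P_2/Q_1) ⇒ ∂Q_1/∂P_2 = ε·Q_1/P_2 = -0.26 × 2088/13.47 ≈ -40.30.

-40.30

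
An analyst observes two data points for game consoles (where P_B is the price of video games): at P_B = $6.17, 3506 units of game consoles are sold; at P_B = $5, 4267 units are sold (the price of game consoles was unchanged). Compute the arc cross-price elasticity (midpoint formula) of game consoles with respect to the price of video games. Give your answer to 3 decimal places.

-0.935

ΔQ_A = 4267 − 3506 = 761; ΔP_B = 5 − 6.17 = -1.17.
Midpoints: Q̄_A = 3886.5, P̄_B = 5.58.
ε = (ΔQ_A/Q̄_A)/(ΔP_B/P̄_B) = (761/3886.5)/(-1.17/5.58) ≈ -0.935.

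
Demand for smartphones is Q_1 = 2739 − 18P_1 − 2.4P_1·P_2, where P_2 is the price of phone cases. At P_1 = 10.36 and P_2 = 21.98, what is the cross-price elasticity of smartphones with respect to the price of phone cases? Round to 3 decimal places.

-0.272

At P_1 = 10.36 and P_2 = 21.98: Q_1 = 2006.009.
∂Q_1/∂P_2 = -2.4P_1 = -2.4(10.36) = -24.8640.
ε = (∂Q_1/∂P_2)(P_2/Q_1) = -24.8640 × (21.98/2006.009) ≈ -0.272.
ε < 0: complements.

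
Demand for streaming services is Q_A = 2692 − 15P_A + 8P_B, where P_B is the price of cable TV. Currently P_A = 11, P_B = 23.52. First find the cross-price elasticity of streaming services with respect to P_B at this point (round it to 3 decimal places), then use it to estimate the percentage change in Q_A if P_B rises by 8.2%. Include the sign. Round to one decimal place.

At P_A = 11, P_B = 23.52: Q_A = 2715.16.
∂Q_A/∂P_B = 8.
ε = (∂Q_A/∂P_B)(P_B/Q_A) = 8.0000 × 23.52/2715.16 ≈ 0.069.
%ΔQ_A ≈ ε × %ΔP_B = 0.069 × (8.2%) = 0.6%.

0.6%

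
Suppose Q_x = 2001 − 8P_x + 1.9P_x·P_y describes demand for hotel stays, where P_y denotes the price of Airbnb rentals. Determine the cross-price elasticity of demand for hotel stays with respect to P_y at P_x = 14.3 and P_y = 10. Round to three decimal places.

0.126

At P_x = 14.3 and P_y = 10: Q_x = 2158.3.
∂Q_x/∂P_y = 1.9P_x = 1.9(14.3) = 27.1700.
ε = (∂Q_x/∂P_y)(P_y/Q_x) = 27.1700 × (10/2158.3) ≈ 0.126.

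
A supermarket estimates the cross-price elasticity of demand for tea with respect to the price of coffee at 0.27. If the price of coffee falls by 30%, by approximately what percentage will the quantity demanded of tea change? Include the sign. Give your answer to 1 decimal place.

%ΔQ ≈ ε × %ΔP of coffee = 0.27 × (-30%) = -8.1%.

-8.1%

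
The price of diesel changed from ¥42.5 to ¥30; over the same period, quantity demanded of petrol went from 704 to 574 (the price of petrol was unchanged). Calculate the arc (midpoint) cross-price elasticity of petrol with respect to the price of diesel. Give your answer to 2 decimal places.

ΔQ_A = 574 − 704 = -130; ΔP_B = 30 − 42.5 = -12.5.
Midpoints: Q̄_A = 639.0, P̄_B = 36.25.
ε = (ΔQ_A/Q̄_A)/(ΔP_B/P̄_B) = (-130/639.0)/(-12.5/36.25) ≈ 0.59.
ε > 0: petrol and diesel are substitutes.

0.59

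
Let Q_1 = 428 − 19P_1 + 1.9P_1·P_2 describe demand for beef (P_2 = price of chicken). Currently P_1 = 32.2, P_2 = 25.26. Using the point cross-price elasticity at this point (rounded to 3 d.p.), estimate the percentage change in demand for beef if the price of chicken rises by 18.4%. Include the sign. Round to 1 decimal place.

20.9%

At P_1 = 32.2, P_2 = 25.26: Q_1 = 1361.607.
∂Q_1/∂P_2 = 1.9P_1 = 61.1800.
ε = (∂Q_1/∂P_2)(P_2/Q_1) = 61.1800 × 25.26/1361.607 ≈ 1.135.
%ΔQ_1 ≈ ε × %ΔP_2 = 1.135 × (18.4%) = 20.9%.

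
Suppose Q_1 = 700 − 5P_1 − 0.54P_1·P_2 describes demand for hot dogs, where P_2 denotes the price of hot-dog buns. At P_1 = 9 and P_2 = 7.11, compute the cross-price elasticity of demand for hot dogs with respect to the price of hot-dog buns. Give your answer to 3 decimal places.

-0.056

At P_1 = 9 and P_2 = 7.11: Q_1 = 620.445.
∂Q_1/∂P_2 = -0.54P_1 = -0.54(9) = -4.8600.
ε = (∂Q_1/∂P_2)(P_2/Q_1) = -4.8600 × (7.11/620.445) ≈ -0.056.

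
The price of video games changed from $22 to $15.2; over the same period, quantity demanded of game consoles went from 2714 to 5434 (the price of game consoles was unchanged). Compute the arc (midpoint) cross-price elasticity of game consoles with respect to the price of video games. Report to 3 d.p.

ΔQ_A = 5434 − 2714 = 2720; ΔP_B = 15.2 − 22 = -6.8.
Midpoints: Q̄_A = 4074.0, P̄_B = 18.60.
ε = (ΔQ_A/Q̄_A)/(ΔP_B/P̄_B) = (2720/4074.0)/(-6.8/18.60) ≈ -1.826.

-1.826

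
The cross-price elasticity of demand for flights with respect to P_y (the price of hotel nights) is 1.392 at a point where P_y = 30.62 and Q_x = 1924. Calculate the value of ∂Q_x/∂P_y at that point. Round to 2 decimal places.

ε = (∂Q_x/∂P_y)·(P_y/Q_x) ⇒ ∂Q_x/∂P_y = ε·Q_x/P_y = 1.392 × 1924/30.62 ≈ 87.47.

87.47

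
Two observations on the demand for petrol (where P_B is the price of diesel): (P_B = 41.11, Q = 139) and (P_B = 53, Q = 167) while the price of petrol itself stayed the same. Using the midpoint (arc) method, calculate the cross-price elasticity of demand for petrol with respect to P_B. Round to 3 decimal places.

0.724

ΔQ_A = 167 − 139 = 28; ΔP_B = 53 − 41.11 = 11.89.
Midpoints: Q̄_A = 153.0, P̄_B = 47.05.
ε = (ΔQ_A/Q̄_A)/(ΔP_B/P̄_B) = (28/153.0)/(11.89/47.05) ≈ 0.724.
ε > 0: petrol and diesel are substitutes.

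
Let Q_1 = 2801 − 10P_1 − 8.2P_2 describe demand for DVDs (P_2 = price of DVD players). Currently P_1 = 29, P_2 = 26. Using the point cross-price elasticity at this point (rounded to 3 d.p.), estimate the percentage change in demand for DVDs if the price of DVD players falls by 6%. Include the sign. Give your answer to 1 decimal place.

0.6%

At P_1 = 29, P_2 = 26: Q_1 = 2297.8.
∂Q_1/∂P_2 = -8.2.
ε = (∂Q_1/∂P_2)(P_2/Q_1) = -8.2000 × 26/2297.8 ≈ -0.093.
%ΔQ_1 ≈ ε × %ΔP_2 = -0.093 × (-6%) = 0.6%.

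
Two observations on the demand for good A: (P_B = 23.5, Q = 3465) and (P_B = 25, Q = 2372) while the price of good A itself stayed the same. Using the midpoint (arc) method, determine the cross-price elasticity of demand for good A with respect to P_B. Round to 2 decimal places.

ΔQ_A = 2372 − 3465 = -1093; ΔP_B = 25 − 23.5 = 1.5.
Midpoints: Q̄_A = 2918.5, P̄_B = 24.25.
ε = (ΔQ_A/Q̄_A)/(ΔP_B/P̄_B) = (-1093/2918.5)/(1.5/24.25) ≈ -6.05.
ε < 0: good A and good B are complements.

-6.05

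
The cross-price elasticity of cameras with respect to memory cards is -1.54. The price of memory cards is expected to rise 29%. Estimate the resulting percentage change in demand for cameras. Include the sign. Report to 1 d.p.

-44.7%

%ΔQ ≈ ε × %ΔP of memory cards = -1.54 × (29%) = -44.7%.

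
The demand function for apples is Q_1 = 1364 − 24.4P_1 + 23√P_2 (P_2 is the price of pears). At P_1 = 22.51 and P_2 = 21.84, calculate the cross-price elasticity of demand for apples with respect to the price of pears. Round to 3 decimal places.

0.058

At P_1 = 22.51 and P_2 = 21.84: Q_1 = 922.243.
∂Q_1/∂P_2 = 23/(2√P_2) = 23/(2√21.84) = 2.4608.
ε = (∂Q_1/∂P_2)(P_2/Q_1) = 2.4608 × (21.84/922.243) ≈ 0.058.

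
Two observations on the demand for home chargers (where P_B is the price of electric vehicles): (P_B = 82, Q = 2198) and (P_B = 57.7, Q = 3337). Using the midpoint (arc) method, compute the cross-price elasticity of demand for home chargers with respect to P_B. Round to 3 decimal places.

ΔQ_A = 3337 − 2198 = 1139; ΔP_B = 57.7 − 82 = -24.3.
Midpoints: Q̄_A = 2767.5, P̄_B = 69.85.
ε = (ΔQ_A/Q̄_A)/(ΔP_B/P̄_B) = (1139/2767.5)/(-24.3/69.85) ≈ -1.183.
ε < 0: home chargers and electric vehicles are complements.

-1.183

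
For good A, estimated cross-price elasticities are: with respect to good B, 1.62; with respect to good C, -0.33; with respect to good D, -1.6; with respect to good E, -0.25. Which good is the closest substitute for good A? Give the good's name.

good B

Substitutes have ε > 0. Among the positive values, 1.62 (good B) is largest.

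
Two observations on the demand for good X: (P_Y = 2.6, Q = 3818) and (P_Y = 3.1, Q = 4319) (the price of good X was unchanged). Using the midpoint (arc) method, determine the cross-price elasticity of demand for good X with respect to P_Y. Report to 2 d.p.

0.70

ΔQ_X = 4319 − 3818 = 501; ΔP_Y = 3.1 − 2.6 = 0.5.
Midpoints: Q̄_X = 4068.5, P̄_Y = 2.85.
ε = (ΔQ_X/Q̄_X)/(ΔP_Y/P̄_Y) = (501/4068.5)/(0.5/2.85) ≈ 0.70.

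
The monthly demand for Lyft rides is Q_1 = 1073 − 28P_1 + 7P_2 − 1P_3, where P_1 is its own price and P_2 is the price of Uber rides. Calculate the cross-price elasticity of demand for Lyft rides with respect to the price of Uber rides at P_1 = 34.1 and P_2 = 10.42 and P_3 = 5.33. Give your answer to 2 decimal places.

0.39

At P_1 = 34.1 and P_2 = 10.42 and P_3 = 5.33: Q_1 = 185.81.
∂Q_1/∂P_2 = 7.
ε = (∂Q_1/∂P_2)(P_2/Q_1) = 7 × (10.42/185.81) ≈ 0.39.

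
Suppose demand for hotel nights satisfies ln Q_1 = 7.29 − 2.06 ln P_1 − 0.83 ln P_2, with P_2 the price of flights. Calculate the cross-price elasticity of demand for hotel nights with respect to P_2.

In a log-linear (constant-elasticity) demand function, the coefficient on ln P_2 is the cross-price elasticity.
ε = -0.83. Negative, so hotel nights and flights are complements.

-0.83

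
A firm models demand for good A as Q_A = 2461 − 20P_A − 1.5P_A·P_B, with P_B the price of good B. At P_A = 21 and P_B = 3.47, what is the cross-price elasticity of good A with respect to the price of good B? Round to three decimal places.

-0.057

At P_A = 21 and P_B = 3.47: Q_A = 1931.695.
∂Q_A/∂P_B = -1.5P_A = -1.5(21) = -31.5000.
ε = (∂Q_A/∂P_B)(P_B/Q_A) = -31.5000 × (3.47/1931.695) ≈ -0.057.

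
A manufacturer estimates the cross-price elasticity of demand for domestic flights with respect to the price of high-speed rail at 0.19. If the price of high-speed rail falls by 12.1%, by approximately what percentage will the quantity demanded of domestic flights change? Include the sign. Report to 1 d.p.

-2.3%

%ΔQ ≈ ε × %ΔP of high-speed rail = 0.19 × (-12.1%) = -2.3%.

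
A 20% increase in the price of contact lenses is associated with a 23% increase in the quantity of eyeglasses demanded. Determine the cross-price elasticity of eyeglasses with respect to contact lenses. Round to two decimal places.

1.15

ε = (%ΔQ of eyeglasses) / (%ΔP of contact lenses) = (23%) / (20%) ≈ 1.15.
Positive cross-price elasticity: substitutes.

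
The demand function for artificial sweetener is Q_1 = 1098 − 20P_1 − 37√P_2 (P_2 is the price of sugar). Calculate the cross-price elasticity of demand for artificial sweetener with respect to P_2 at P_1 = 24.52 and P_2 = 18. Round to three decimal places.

-0.174

At P_1 = 24.52 and P_2 = 18: Q_1 = 450.622.
∂Q_1/∂P_2 = -37/(2√P_2) = -37/(2√18) = -4.3605.
ε = (∂Q_1/∂P_2)(P_2/Q_1) = -4.3605 × (18/450.622) ≈ -0.174.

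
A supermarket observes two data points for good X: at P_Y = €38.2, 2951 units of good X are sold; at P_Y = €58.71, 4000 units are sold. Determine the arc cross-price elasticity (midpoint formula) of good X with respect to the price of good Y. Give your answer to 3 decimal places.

ΔQ_X = 4000 − 2951 = 1049; ΔP_Y = 58.71 − 38.2 = 20.51.
Midpoints: Q̄_X = 3475.5, P̄_Y = 48.45.
ε = (ΔQ_X/Q̄_X)/(ΔP_Y/P̄_Y) = (1049/3475.5)/(20.51/48.45) ≈ 0.713.
ε > 0: good X and good Y are substitutes.

0.713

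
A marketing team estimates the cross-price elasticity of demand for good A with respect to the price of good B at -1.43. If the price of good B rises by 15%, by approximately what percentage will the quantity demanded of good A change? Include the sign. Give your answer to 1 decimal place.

-21.5%

%ΔQ ≈ ε × %ΔP of good B = -1.43 × (15%) = -21.5%.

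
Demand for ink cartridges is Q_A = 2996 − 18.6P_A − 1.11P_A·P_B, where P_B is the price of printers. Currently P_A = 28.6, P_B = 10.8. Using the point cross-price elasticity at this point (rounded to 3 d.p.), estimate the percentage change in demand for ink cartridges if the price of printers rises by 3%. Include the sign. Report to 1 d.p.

-0.5%

At P_A = 28.6, P_B = 10.8: Q_A = 2121.183.
∂Q_A/∂P_B = -1.11P_A = -31.7460.
ε = (∂Q_A/∂P_B)(P_B/Q_A) = -31.7460 × 10.8/2121.183 ≈ -0.162.
%ΔQ_A ≈ ε × %ΔP_B = -0.162 × (3%) = -0.5%.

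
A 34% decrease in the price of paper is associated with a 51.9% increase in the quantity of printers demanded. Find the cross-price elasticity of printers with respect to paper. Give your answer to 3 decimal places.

-1.526

ε = (%ΔQ of printers) / (%ΔP of paper) = (51.9%) / (-34%) ≈ -1.526.
Negative cross-price elasticity: complements.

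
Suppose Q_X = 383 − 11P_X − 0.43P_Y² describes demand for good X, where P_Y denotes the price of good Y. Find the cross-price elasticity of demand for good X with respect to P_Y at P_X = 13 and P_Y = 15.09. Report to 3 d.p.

At P_X = 13 and P_Y = 15.09: Q_X = 142.086.
∂Q_X/∂P_Y = -0.86P_Y = -0.86(15.09) = -12.9774.
ε = (∂Q_X/∂P_Y)(P_Y/Q_X) = -12.9774 × (15.09/142.086) ≈ -1.378.
ε < 0: complements.

-1.378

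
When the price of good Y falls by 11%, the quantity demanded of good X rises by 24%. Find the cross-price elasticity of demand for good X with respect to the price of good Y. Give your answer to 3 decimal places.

ε = (%ΔQ of good X) / (%ΔP of good Y) = (24%) / (-11%) ≈ -2.182.

-2.182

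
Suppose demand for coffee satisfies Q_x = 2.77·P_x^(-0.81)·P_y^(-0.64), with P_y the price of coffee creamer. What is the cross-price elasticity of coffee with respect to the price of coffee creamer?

-0.64

In a log-linear (constant-elasticity) demand function, the coefficient on the exponent of P_y is the cross-price elasticity.
ε = -0.64. Negative, so coffee and coffee creamer are complements.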